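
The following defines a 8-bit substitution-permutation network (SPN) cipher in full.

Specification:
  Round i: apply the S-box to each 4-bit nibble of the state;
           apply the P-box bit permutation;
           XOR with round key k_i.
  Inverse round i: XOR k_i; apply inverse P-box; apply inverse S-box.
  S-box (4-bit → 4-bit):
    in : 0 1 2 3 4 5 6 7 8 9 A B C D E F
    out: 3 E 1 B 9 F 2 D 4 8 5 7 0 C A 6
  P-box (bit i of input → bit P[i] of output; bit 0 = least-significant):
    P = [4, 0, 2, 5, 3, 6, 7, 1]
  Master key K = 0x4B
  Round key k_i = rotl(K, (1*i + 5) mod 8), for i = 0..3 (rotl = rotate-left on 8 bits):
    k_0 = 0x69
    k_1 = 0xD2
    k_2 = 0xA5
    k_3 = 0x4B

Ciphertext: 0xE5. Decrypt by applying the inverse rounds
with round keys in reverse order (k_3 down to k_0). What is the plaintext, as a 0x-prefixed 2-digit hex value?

0xCC

s_0 = ciphertext = 0xE5
s_1 = InvRound(s_0, k_3) = 0x7D
s_2 = InvRound(s_1, k_2) = 0xB2
s_3 = InvRound(s_2, k_1) = 0x69
s_4 = InvRound(s_3, k_0) = 0xCC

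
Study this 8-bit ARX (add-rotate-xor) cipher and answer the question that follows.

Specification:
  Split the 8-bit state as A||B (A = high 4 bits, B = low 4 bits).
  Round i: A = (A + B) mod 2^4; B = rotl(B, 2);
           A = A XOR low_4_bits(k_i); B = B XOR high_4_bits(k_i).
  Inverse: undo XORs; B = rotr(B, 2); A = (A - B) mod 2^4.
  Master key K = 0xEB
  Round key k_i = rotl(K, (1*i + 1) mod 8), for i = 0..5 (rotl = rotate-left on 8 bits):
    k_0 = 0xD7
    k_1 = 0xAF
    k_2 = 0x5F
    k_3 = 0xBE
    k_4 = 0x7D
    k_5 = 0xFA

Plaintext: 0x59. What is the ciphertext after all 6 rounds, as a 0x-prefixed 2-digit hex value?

s_0 = plaintext = 0x59
s_1 = Round(s_0, k_0) = 0x9B
s_2 = Round(s_1, k_1) = 0xB4
s_3 = Round(s_2, k_2) = 0x04
s_4 = Round(s_3, k_3) = 0xAA
s_5 = Round(s_4, k_4) = 0x9D
s_6 = Round(s_5, k_5) = 0xC8

0xC8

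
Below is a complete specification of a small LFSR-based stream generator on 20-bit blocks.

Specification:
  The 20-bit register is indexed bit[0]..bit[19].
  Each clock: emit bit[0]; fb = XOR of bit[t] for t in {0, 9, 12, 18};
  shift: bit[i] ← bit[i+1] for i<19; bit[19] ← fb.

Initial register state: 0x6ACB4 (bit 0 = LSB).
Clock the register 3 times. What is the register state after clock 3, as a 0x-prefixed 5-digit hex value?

reg_0 = 0x6ACB4
clock 1: out=0, reg = 0xB565A
clock 2: out=0, reg = 0x5AB2D
clock 3: out=1, reg = 0xAD596

0xAD596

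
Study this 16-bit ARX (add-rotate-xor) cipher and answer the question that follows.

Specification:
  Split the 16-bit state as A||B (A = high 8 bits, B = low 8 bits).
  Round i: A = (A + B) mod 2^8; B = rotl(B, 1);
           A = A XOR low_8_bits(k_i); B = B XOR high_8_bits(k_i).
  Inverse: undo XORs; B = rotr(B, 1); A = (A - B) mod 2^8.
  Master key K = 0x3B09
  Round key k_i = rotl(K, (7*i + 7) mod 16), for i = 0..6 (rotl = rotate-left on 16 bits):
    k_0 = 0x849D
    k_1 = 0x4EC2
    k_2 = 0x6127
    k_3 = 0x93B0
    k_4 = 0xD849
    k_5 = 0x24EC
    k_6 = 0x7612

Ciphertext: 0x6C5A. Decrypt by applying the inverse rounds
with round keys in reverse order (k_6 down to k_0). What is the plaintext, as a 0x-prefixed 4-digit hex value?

s_0 = ciphertext = 0x6C5A
s_1 = InvRound(s_0, k_6) = 0x6816
s_2 = InvRound(s_1, k_5) = 0x6B19
s_3 = InvRound(s_2, k_4) = 0x42E0
s_4 = InvRound(s_3, k_3) = 0x39B9
s_5 = InvRound(s_4, k_2) = 0xB26C
s_6 = InvRound(s_5, k_1) = 0x5F11
s_7 = InvRound(s_6, k_0) = 0xF8CA

0xF8CA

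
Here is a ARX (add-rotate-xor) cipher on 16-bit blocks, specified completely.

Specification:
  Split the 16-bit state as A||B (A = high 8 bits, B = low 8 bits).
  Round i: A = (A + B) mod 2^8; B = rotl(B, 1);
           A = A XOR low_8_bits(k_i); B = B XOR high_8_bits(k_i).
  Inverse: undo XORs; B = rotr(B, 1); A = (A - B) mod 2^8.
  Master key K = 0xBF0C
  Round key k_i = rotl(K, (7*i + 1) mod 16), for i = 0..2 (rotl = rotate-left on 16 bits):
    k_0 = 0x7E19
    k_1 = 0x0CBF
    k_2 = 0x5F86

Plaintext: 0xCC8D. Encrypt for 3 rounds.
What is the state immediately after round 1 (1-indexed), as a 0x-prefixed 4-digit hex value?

0x4065

s_0 = plaintext = 0xCC8D
s_1 = Round(s_0, k_0) = 0x4065
s_2 = Round(s_1, k_1) = 0x1AC6
s_3 = Round(s_2, k_2) = 0x66D2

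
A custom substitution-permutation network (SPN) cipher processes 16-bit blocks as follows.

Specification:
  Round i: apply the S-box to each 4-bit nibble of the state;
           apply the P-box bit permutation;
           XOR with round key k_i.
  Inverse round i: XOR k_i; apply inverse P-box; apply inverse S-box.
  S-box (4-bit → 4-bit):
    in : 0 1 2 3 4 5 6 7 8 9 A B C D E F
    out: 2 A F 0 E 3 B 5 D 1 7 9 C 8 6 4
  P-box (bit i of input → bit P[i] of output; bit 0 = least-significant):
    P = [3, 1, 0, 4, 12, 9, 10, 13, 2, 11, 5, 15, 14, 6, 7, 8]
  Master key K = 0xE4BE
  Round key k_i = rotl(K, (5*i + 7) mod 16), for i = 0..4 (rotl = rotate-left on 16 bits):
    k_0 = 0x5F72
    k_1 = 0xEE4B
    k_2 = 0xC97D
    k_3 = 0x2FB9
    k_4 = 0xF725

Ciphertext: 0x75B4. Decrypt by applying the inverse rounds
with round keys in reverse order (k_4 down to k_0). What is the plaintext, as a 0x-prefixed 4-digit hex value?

s_0 = ciphertext = 0x75B4
s_1 = InvRound(s_0, k_4) = 0xFD0C
s_2 = InvRound(s_1, k_3) = 0x785C
s_3 = InvRound(s_2, k_2) = 0xDCBF
s_4 = InvRound(s_3, k_1) = 0xE76D
s_5 = InvRound(s_4, k_0) = 0x36B2

0x36B2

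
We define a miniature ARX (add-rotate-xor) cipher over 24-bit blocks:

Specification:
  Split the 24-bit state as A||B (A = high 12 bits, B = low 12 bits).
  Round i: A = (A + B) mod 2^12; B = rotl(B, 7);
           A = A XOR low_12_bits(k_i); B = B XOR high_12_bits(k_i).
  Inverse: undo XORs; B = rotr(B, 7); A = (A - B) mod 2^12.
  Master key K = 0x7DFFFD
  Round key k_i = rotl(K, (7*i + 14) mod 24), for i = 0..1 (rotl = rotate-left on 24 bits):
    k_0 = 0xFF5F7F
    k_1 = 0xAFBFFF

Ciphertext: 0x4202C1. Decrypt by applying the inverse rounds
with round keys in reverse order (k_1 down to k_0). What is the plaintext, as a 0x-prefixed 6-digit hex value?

s_0 = ciphertext = 0x4202C1
s_1 = InvRound(s_0, k_1) = 0x48F750
s_2 = InvRound(s_1, k_0) = 0x73F4B1

0x73F4B1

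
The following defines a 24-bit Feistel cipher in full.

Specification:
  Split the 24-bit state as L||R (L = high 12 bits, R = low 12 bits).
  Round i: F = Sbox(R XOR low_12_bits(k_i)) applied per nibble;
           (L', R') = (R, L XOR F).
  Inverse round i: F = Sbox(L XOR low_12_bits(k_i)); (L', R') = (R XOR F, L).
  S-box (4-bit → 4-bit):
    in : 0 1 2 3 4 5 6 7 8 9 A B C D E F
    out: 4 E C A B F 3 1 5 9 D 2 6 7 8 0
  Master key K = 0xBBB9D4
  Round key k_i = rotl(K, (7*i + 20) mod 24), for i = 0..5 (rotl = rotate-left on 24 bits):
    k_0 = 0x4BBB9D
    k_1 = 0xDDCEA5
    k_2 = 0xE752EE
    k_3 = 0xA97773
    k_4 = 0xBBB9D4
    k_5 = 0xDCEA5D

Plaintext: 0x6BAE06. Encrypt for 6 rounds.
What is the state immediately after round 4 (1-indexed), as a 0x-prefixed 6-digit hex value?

0xE08643

s_0 = plaintext = 0x6BAE06
s_1 = Round(s_0, k_0) = 0xE06928
s_2 = Round(s_1, k_1) = 0x928F51
s_3 = Round(s_2, k_2) = 0xF51E08
s_4 = Round(s_3, k_3) = 0xE08643
s_5 = Round(s_4, k_4) = 0x643E99
s_6 = Round(s_5, k_5) = 0xE99D28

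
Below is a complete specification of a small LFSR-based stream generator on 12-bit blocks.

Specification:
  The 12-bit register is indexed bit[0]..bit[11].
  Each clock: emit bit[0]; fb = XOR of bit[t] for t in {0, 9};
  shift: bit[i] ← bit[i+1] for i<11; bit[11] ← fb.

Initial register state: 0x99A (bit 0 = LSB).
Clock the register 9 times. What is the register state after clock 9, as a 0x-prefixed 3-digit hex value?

reg_0 = 0x99A
clock 1: out=0, reg = 0x4CD
clock 2: out=1, reg = 0xA66
clock 3: out=0, reg = 0xD33
clock 4: out=1, reg = 0xE99
clock 5: out=1, reg = 0x74C
clock 6: out=0, reg = 0xBA6
clock 7: out=0, reg = 0xDD3
clock 8: out=1, reg = 0xEE9
clock 9: out=1, reg = 0x774

0x774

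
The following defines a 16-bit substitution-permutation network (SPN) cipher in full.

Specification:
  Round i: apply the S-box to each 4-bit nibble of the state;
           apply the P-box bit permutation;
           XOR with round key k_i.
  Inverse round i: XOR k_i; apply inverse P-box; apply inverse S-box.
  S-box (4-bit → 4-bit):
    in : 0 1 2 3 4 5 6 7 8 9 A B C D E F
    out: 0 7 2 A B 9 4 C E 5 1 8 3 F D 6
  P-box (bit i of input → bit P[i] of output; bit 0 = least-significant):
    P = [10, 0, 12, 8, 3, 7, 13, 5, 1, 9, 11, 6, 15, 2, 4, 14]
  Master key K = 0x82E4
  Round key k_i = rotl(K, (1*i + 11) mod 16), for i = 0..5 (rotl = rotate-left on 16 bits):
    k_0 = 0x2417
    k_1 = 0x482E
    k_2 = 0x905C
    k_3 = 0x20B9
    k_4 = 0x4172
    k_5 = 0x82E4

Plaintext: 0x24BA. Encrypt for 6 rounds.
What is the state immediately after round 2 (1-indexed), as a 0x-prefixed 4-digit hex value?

0x7E0B

s_0 = plaintext = 0x24BA
s_1 = Round(s_0, k_0) = 0x2271
s_2 = Round(s_1, k_1) = 0x7E0B
s_3 = Round(s_2, k_2) = 0xD90E
s_4 = Round(s_3, k_3) = 0xFDAF
s_5 = Round(s_4, k_4) = 0x5B2D
s_6 = Round(s_5, k_5) = 0x5725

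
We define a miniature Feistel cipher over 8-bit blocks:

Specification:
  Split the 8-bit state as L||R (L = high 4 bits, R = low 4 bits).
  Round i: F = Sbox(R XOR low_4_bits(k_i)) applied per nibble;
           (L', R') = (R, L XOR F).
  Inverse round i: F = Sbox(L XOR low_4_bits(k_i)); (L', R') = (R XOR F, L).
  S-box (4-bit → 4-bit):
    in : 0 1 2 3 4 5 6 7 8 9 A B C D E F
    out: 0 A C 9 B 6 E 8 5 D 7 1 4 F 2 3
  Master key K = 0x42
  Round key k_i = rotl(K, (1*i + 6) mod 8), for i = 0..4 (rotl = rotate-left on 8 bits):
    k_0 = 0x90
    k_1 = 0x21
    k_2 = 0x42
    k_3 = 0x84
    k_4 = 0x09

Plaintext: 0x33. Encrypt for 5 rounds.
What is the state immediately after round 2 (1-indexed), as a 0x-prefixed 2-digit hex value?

s_0 = plaintext = 0x33
s_1 = Round(s_0, k_0) = 0x3A
s_2 = Round(s_1, k_1) = 0xA2
s_3 = Round(s_2, k_2) = 0x2A
s_4 = Round(s_3, k_3) = 0xA0
s_5 = Round(s_4, k_4) = 0x07

0xA2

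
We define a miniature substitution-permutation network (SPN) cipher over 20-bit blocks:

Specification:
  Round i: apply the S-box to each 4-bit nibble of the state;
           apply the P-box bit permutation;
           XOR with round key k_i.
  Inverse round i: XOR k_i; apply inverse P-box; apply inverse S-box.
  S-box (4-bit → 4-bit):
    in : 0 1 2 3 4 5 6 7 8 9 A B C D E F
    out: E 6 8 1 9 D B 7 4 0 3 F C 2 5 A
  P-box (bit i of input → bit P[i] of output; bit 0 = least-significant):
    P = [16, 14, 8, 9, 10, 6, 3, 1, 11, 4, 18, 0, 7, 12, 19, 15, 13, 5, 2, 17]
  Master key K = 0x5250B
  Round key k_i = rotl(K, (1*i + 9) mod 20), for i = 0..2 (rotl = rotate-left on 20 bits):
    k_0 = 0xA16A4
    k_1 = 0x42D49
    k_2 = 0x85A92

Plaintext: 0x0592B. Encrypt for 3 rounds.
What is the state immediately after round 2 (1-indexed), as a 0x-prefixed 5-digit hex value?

0x03726

s_0 = plaintext = 0x0592B
s_1 = Round(s_0, k_0) = 0x1D502
s_2 = Round(s_1, k_1) = 0x03726
s_3 = Round(s_2, k_2) = 0xF1024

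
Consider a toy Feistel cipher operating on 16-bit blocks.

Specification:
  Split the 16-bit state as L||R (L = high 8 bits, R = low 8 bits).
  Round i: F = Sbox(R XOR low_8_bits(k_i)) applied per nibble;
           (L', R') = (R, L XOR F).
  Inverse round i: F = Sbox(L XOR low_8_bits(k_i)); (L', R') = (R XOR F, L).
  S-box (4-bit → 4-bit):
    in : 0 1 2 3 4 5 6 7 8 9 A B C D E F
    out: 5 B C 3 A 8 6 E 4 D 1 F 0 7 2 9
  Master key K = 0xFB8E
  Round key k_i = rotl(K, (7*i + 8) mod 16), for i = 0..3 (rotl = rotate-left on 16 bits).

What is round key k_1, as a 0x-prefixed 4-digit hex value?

K = 0xFB8E
k_0 = rotl(K, (7*0+8) mod 16) = rotl(K, 8) = 0x8EFB
k_1 = rotl(K, (7*1+8) mod 16) = rotl(K, 15) = 0x7DC7

0x7DC7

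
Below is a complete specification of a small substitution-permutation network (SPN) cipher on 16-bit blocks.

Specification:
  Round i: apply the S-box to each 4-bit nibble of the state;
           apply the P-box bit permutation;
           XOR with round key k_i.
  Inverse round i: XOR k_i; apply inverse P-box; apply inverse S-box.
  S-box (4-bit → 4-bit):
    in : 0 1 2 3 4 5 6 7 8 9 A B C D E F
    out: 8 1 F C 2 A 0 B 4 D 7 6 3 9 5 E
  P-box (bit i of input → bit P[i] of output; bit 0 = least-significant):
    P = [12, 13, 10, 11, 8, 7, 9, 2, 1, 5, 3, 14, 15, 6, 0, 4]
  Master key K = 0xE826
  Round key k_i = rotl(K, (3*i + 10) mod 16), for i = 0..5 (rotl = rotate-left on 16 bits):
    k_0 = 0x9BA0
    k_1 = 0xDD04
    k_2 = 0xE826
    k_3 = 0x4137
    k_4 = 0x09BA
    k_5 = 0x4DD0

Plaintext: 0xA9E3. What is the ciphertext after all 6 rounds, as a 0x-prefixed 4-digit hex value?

s_0 = plaintext = 0xA9E3
s_1 = Round(s_0, k_0) = 0x54EB
s_2 = Round(s_1, k_1) = 0xFA74
s_3 = Round(s_2, k_2) = 0xC9D9
s_4 = Round(s_3, k_3) = 0x9C79
s_5 = Round(s_4, k_4) = 0x940D
s_6 = Round(s_5, k_5) = 0xD5E5

0xD5E5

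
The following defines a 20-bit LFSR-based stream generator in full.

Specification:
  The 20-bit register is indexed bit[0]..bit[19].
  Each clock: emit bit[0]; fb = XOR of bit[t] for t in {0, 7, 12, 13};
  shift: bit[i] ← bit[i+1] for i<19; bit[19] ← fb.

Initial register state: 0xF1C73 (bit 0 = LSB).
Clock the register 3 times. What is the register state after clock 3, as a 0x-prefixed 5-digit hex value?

0x5E38E

reg_0 = 0xF1C73
clock 1: out=1, reg = 0x78E39
clock 2: out=1, reg = 0xBC71C
clock 3: out=0, reg = 0x5E38E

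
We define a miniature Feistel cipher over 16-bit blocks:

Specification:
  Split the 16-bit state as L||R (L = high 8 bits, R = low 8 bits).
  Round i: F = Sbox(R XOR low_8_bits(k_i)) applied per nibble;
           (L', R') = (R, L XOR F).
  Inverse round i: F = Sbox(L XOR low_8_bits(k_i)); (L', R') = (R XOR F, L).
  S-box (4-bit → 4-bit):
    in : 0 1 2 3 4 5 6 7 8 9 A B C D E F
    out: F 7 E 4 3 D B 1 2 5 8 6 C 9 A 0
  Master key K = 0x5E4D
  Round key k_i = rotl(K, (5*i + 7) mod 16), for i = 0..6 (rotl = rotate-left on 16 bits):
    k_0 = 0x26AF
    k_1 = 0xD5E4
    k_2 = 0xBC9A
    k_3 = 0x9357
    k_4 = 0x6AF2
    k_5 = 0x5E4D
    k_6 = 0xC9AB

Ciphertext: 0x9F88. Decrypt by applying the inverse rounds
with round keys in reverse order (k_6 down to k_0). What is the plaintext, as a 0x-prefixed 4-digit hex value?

s_0 = ciphertext = 0x9F88
s_1 = InvRound(s_0, k_6) = 0xCB9F
s_2 = InvRound(s_1, k_5) = 0xB4CB
s_3 = InvRound(s_2, k_4) = 0xF0B4
s_4 = InvRound(s_3, k_3) = 0x35F0
s_5 = InvRound(s_4, k_2) = 0x7035
s_6 = InvRound(s_5, k_1) = 0x6670
s_7 = InvRound(s_6, k_0) = 0xB566

0xB566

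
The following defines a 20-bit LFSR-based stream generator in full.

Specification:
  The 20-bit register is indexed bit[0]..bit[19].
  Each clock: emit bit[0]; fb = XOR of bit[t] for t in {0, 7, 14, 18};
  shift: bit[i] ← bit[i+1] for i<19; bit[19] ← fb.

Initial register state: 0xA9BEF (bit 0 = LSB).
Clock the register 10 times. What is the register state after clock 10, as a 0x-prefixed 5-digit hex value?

reg_0 = 0xA9BEF
clock 1: out=1, reg = 0x54DF7
clock 2: out=1, reg = 0x2A6FB
clock 3: out=1, reg = 0x1537D
clock 4: out=1, reg = 0x0A9BE
clock 5: out=0, reg = 0x854DF
clock 6: out=1, reg = 0xC2A6F
clock 7: out=1, reg = 0x61537
clock 8: out=1, reg = 0x30A9B
clock 9: out=1, reg = 0x1854D
clock 10: out=1, reg = 0x8C2A6

0x8C2A6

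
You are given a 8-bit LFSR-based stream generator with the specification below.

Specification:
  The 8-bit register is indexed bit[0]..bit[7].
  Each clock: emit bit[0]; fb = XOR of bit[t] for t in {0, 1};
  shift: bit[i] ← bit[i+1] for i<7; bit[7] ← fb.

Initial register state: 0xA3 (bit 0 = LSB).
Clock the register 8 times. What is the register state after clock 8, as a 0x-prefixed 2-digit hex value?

0xF2

reg_0 = 0xA3
clock 1: out=1, reg = 0x51
clock 2: out=1, reg = 0xA8
clock 3: out=0, reg = 0x54
clock 4: out=0, reg = 0x2A
clock 5: out=0, reg = 0x95
clock 6: out=1, reg = 0xCA
clock 7: out=0, reg = 0xE5
clock 8: out=1, reg = 0xF2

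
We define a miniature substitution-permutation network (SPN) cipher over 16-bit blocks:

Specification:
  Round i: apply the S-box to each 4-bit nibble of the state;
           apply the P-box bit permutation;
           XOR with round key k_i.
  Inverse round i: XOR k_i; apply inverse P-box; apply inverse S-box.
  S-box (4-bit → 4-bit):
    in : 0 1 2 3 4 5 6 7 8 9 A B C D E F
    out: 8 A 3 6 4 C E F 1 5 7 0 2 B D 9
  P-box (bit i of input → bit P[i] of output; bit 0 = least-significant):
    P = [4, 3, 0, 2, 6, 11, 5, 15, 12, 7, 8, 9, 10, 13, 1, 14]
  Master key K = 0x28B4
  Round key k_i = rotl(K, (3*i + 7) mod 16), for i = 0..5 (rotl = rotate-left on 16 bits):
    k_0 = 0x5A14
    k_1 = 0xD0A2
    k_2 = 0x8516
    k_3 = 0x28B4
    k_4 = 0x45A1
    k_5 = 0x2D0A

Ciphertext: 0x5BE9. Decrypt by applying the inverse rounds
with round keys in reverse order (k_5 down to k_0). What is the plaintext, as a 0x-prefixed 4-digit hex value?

s_0 = ciphertext = 0x5BE9
s_1 = InvRound(s_0, k_5) = 0x7D94
s_2 = InvRound(s_1, k_4) = 0xC83E
s_3 = InvRound(s_2, k_3) = 0x6C0C
s_4 = InvRound(s_3, k_2) = 0x6412
s_5 = InvRound(s_4, k_1) = 0x2258
s_6 = InvRound(s_5, k_0) = 0x1821

0x1821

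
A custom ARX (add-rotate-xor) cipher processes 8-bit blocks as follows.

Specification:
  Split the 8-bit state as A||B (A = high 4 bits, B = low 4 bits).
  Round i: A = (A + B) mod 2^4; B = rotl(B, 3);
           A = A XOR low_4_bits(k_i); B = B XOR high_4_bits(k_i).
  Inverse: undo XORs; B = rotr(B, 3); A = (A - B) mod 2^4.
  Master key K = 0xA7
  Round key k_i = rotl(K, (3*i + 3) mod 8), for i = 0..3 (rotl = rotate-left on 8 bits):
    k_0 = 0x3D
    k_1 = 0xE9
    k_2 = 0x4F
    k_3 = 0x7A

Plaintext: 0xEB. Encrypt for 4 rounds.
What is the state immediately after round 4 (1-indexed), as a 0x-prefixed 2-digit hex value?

0x93

s_0 = plaintext = 0xEB
s_1 = Round(s_0, k_0) = 0x4E
s_2 = Round(s_1, k_1) = 0xB9
s_3 = Round(s_2, k_2) = 0xB8
s_4 = Round(s_3, k_3) = 0x93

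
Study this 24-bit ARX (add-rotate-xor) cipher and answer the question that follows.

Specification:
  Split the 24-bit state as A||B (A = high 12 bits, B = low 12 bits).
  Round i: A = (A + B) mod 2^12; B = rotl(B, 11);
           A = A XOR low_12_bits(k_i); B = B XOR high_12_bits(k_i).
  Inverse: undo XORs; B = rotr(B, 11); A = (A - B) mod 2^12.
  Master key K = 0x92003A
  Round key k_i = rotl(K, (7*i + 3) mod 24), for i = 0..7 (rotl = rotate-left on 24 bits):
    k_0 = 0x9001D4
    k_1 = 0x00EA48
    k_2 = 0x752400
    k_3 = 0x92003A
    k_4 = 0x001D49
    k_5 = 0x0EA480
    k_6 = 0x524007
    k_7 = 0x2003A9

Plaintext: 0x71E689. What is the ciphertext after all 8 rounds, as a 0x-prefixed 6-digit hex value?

s_0 = plaintext = 0x71E689
s_1 = Round(s_0, k_0) = 0xC73244
s_2 = Round(s_1, k_1) = 0x4FF12C
s_3 = Round(s_2, k_2) = 0x22B7C4
s_4 = Round(s_3, k_3) = 0x9D5AC2
s_5 = Round(s_4, k_4) = 0x9DE560
s_6 = Round(s_5, k_5) = 0xBBE25A
s_7 = Round(s_6, k_6) = 0xE1F409
s_8 = Round(s_7, k_7) = 0x181804

0x181804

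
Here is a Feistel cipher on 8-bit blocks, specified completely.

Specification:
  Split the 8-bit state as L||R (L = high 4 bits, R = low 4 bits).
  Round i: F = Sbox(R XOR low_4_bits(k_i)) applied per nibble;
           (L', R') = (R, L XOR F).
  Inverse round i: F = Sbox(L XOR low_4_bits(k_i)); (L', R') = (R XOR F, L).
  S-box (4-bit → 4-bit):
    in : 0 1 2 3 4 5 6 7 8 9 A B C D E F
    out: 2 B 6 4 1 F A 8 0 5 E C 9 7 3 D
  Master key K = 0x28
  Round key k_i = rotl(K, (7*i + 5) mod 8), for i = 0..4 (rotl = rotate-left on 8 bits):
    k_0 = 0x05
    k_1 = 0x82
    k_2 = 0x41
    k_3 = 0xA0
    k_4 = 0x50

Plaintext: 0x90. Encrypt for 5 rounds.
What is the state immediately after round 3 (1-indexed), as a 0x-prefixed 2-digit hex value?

0x14

s_0 = plaintext = 0x90
s_1 = Round(s_0, k_0) = 0x06
s_2 = Round(s_1, k_1) = 0x61
s_3 = Round(s_2, k_2) = 0x14
s_4 = Round(s_3, k_3) = 0x40
s_5 = Round(s_4, k_4) = 0x06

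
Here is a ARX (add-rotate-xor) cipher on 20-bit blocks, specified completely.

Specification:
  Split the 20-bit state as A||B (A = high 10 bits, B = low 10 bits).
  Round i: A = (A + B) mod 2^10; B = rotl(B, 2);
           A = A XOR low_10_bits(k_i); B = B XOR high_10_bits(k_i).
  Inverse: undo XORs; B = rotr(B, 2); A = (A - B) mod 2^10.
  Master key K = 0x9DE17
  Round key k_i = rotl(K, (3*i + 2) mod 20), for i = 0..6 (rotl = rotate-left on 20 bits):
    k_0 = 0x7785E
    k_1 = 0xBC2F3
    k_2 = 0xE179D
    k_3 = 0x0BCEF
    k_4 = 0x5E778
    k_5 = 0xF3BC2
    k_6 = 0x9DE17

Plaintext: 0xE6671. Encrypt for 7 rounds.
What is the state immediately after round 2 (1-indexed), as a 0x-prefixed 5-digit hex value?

0x27E90

s_0 = plaintext = 0xE6671
s_1 = Round(s_0, k_0) = 0x95018
s_2 = Round(s_1, k_1) = 0x27E90
s_3 = Round(s_2, k_2) = 0x2C9C7
s_4 = Round(s_3, k_3) = 0xA5B32
s_5 = Round(s_4, k_4) = 0xAC1B2
s_6 = Round(s_5, k_5) = 0xE8107
s_7 = Round(s_6, k_6) = 0xAC26A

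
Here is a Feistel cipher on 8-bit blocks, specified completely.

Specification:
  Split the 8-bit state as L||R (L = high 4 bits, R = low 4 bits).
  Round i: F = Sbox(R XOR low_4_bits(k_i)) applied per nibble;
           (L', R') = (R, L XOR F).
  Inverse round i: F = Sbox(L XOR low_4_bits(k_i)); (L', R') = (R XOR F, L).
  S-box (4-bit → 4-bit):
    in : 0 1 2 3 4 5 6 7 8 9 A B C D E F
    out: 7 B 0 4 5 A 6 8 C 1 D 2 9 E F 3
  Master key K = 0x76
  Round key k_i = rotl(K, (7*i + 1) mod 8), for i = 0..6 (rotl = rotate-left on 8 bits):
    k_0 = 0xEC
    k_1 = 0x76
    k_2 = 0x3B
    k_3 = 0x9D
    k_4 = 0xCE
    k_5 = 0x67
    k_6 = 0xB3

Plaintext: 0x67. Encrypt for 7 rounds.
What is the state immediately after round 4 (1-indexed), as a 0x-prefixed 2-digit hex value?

0xD0

s_0 = plaintext = 0x67
s_1 = Round(s_0, k_0) = 0x74
s_2 = Round(s_1, k_1) = 0x47
s_3 = Round(s_2, k_2) = 0x7D
s_4 = Round(s_3, k_3) = 0xD0
s_5 = Round(s_4, k_4) = 0x02
s_6 = Round(s_5, k_5) = 0x2A
s_7 = Round(s_6, k_6) = 0xA3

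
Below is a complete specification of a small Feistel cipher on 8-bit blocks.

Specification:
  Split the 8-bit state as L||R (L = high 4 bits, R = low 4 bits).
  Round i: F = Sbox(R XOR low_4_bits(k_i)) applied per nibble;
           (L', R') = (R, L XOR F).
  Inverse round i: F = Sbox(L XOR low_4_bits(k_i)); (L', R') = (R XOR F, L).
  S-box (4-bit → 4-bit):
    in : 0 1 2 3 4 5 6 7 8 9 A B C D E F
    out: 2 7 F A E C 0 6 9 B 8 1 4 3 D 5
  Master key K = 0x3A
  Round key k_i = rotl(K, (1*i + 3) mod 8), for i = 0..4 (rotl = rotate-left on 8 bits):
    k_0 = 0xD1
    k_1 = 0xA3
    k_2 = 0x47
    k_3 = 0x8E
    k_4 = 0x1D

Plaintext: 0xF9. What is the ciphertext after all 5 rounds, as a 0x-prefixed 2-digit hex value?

s_0 = plaintext = 0xF9
s_1 = Round(s_0, k_0) = 0x96
s_2 = Round(s_1, k_1) = 0x65
s_3 = Round(s_2, k_2) = 0x59
s_4 = Round(s_3, k_3) = 0x93
s_5 = Round(s_4, k_4) = 0x34

0x34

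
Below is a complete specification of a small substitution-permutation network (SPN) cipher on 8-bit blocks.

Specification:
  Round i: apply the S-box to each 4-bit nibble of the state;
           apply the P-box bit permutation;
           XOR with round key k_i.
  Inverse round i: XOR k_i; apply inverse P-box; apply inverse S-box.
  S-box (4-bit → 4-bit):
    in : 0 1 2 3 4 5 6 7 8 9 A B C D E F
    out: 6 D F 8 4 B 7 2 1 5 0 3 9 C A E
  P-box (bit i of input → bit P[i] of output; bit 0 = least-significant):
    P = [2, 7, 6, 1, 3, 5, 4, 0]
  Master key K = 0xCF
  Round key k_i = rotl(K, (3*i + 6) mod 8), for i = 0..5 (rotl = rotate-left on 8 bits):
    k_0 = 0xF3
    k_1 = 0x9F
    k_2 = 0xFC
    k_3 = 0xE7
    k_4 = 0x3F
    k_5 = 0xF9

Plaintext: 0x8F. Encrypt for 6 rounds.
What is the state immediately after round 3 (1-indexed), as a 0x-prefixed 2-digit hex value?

0xED

s_0 = plaintext = 0x8F
s_1 = Round(s_0, k_0) = 0x39
s_2 = Round(s_1, k_1) = 0xDA
s_3 = Round(s_2, k_2) = 0xED
s_4 = Round(s_3, k_3) = 0x84
s_5 = Round(s_4, k_4) = 0x77
s_6 = Round(s_5, k_5) = 0x59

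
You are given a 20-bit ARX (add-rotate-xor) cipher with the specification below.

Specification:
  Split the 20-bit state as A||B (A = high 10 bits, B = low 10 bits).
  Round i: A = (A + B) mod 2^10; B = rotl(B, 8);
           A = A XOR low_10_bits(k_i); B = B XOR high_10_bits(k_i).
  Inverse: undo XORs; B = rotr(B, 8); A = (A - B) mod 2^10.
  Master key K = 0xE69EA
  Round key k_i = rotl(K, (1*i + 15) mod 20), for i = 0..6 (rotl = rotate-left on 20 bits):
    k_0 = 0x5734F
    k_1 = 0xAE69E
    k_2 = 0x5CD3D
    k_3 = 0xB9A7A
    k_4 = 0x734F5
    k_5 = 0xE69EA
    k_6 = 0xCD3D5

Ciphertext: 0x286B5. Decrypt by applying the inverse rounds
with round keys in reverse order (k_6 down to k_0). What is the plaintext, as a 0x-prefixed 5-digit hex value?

0xD8735

s_0 = ciphertext = 0x286B5
s_1 = InvRound(s_0, k_6) = 0x5BE05
s_2 = InvRound(s_1, k_5) = 0x8227D
s_3 = InvRound(s_2, k_4) = 0x0EAC3
s_4 = InvRound(s_3, k_3) = 0x6B094
s_5 = InvRound(s_4, k_2) = 0x3D39D
s_6 = InvRound(s_5, k_1) = 0x76491
s_7 = InvRound(s_6, k_0) = 0xD8735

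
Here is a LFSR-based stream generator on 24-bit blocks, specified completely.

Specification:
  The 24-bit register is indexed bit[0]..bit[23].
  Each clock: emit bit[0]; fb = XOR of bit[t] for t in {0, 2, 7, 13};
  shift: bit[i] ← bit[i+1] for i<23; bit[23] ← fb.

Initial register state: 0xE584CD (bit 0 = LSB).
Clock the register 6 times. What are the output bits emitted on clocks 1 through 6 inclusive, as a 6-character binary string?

101100

reg_0 = 0xE584CD
clock 1: out=1, reg = 0xF2C266
clock 2: out=0, reg = 0xF96133
clock 3: out=1, reg = 0x7CB099
clock 4: out=1, reg = 0xBE584C
clock 5: out=0, reg = 0xDF2C26
clock 6: out=0, reg = 0x6F9613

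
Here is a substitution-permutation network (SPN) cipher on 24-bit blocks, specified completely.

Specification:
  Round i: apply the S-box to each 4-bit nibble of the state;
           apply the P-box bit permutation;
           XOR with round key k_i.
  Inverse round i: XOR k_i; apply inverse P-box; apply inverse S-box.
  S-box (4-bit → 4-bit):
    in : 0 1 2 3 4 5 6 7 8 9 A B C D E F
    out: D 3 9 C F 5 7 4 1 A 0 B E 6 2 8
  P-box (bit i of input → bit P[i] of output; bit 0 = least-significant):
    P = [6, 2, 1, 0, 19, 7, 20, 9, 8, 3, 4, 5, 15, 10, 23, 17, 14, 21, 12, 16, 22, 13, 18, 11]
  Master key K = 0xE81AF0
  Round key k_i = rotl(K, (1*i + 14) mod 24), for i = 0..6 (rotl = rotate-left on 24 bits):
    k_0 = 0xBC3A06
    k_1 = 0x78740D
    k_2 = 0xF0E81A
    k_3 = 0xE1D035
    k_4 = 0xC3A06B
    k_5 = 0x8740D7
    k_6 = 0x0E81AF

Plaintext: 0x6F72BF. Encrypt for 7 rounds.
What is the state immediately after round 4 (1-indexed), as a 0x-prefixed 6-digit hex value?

s_0 = plaintext = 0x6F72BF
s_1 = Round(s_0, k_0) = 0x7119A7
s_2 = Round(s_1, k_1) = 0x5CB027
s_3 = Round(s_2, k_2) = 0x9F7F28
s_4 = Round(s_3, k_3) = 0x68FA55
s_5 = Round(s_4, k_4) = 0x9DC029
s_6 = Round(s_5, k_5) = 0x2D7FE2
s_7 = Round(s_6, k_6) = 0xEE994E

0x68FA55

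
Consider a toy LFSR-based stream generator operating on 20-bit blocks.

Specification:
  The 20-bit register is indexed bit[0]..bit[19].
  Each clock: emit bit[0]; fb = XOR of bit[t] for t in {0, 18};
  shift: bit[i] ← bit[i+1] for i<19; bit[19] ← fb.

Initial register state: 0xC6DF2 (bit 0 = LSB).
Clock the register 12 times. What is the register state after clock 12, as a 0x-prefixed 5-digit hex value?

0xC65C6

reg_0 = 0xC6DF2
clock 1: out=0, reg = 0xE36F9
clock 2: out=1, reg = 0x71B7C
clock 3: out=0, reg = 0xB8DBE
clock 4: out=0, reg = 0x5C6DF
clock 5: out=1, reg = 0x2E36F
clock 6: out=1, reg = 0x971B7
clock 7: out=1, reg = 0xCB8DB
clock 8: out=1, reg = 0x65C6D
clock 9: out=1, reg = 0x32E36
clock 10: out=0, reg = 0x1971B
clock 11: out=1, reg = 0x8CB8D
clock 12: out=1, reg = 0xC65C6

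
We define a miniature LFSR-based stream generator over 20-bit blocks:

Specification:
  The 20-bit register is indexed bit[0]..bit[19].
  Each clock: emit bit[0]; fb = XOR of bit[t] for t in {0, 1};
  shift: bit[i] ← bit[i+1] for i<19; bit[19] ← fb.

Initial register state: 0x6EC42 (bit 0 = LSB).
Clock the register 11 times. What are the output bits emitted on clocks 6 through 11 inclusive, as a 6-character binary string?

reg_0 = 0x6EC42
clock 1: out=0, reg = 0xB7621
clock 2: out=1, reg = 0xDBB10
clock 3: out=0, reg = 0x6DD88
clock 4: out=0, reg = 0x36EC4
clock 5: out=0, reg = 0x1B762
clock 6: out=0, reg = 0x8DBB1
clock 7: out=1, reg = 0xC6DD8
clock 8: out=0, reg = 0x636EC
clock 9: out=0, reg = 0x31B76
clock 10: out=0, reg = 0x98DBB
clock 11: out=1, reg = 0x4C6DD

010001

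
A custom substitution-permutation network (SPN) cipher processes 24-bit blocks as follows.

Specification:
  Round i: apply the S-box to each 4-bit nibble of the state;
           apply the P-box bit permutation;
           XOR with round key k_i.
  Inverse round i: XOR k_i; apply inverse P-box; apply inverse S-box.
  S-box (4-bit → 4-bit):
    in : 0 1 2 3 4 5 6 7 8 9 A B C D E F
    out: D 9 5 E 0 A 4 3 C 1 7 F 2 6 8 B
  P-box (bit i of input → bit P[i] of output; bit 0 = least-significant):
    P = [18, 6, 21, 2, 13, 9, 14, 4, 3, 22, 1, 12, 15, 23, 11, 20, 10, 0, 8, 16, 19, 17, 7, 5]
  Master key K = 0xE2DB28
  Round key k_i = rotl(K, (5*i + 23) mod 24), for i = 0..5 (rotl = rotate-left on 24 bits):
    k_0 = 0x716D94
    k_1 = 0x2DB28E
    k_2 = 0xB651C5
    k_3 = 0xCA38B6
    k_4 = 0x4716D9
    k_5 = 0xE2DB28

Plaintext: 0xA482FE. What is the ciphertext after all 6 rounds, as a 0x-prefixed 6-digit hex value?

0x7C2326

s_0 = plaintext = 0xA482FE
s_1 = Round(s_0, k_0) = 0x6B470A
s_2 = Round(s_1, k_1) = 0x48D757
s_3 = Round(s_2, k_2) = 0x735A9D
s_4 = Round(s_3, k_3) = 0x3119FD
s_5 = Round(s_4, k_4) = 0x74B021
s_6 = Round(s_5, k_5) = 0x7C2326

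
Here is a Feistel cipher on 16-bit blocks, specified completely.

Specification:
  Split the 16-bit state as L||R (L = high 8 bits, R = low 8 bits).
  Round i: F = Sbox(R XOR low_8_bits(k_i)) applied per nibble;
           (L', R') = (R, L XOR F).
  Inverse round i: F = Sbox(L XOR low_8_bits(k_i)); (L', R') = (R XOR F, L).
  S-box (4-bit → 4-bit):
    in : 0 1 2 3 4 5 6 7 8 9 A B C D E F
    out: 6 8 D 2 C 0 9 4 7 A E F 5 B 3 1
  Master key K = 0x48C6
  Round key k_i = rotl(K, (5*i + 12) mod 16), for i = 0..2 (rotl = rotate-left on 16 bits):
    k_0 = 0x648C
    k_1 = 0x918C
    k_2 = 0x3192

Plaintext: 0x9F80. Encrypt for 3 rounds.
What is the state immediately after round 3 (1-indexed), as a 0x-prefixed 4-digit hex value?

s_0 = plaintext = 0x9F80
s_1 = Round(s_0, k_0) = 0x80FA
s_2 = Round(s_1, k_1) = 0xFAC9
s_3 = Round(s_2, k_2) = 0xC9F5

0xC9F5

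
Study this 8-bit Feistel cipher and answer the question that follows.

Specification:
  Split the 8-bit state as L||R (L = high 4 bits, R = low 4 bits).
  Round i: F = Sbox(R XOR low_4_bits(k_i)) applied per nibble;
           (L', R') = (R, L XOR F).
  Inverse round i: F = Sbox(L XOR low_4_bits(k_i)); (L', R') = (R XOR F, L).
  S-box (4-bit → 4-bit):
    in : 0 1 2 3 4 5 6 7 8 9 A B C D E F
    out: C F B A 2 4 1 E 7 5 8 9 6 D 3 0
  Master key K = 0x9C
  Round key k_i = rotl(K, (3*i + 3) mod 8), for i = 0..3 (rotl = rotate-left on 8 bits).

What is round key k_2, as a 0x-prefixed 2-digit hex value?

K = 0x9C
k_0 = rotl(K, (3*0+3) mod 8) = rotl(K, 3) = 0xE4
k_1 = rotl(K, (3*1+3) mod 8) = rotl(K, 6) = 0x27
k_2 = rotl(K, (3*2+3) mod 8) = rotl(K, 1) = 0x39

0x39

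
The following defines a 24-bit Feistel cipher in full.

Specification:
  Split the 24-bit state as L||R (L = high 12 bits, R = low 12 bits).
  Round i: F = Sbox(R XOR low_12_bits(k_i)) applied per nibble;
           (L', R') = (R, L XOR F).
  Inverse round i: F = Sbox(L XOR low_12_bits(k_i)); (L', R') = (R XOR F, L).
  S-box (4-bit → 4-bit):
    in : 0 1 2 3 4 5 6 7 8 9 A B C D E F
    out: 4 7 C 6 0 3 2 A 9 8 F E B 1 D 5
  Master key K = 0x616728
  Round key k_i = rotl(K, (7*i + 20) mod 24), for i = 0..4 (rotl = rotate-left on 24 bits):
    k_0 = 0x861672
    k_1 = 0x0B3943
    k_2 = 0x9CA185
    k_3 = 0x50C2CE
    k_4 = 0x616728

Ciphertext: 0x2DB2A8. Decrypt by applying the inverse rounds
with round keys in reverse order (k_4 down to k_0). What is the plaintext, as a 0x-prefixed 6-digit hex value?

s_0 = ciphertext = 0x2DB2A8
s_1 = InvRound(s_0, k_4) = 0x1FE2DB
s_2 = InvRound(s_1, k_3) = 0x4BF1FE
s_3 = InvRound(s_2, k_2) = 0x2914BF
s_4 = InvRound(s_3, k_1) = 0xAA3291
s_5 = InvRound(s_4, k_0) = 0x986AA3

0x986AA3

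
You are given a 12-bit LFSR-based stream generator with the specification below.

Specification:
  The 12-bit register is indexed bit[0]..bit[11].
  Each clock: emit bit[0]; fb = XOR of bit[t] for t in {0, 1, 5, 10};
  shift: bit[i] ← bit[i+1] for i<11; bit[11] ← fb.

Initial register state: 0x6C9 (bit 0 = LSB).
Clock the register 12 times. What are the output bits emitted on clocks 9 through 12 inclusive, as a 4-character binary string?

reg_0 = 0x6C9
clock 1: out=1, reg = 0x364
clock 2: out=0, reg = 0x9B2
clock 3: out=0, reg = 0x4D9
clock 4: out=1, reg = 0x26C
clock 5: out=0, reg = 0x936
clock 6: out=0, reg = 0x49B
clock 7: out=1, reg = 0xA4D
clock 8: out=1, reg = 0xD26
clock 9: out=0, reg = 0xE93
clock 10: out=1, reg = 0xF49
clock 11: out=1, reg = 0x7A4
clock 12: out=0, reg = 0x3D2

0110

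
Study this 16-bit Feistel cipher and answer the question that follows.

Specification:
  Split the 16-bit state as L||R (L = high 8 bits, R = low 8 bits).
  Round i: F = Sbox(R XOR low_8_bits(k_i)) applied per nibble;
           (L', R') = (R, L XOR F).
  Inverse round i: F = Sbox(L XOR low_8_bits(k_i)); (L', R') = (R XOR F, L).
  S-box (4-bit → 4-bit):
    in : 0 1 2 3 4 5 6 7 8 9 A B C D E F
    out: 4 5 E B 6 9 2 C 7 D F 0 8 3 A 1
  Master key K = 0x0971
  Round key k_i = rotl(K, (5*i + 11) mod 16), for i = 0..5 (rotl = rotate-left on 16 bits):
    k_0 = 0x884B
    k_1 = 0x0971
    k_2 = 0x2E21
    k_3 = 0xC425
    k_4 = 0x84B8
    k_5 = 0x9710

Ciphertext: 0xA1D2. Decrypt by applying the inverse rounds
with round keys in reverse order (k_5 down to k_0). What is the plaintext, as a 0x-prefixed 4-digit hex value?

s_0 = ciphertext = 0xA1D2
s_1 = InvRound(s_0, k_5) = 0xD7A1
s_2 = InvRound(s_1, k_4) = 0x80D7
s_3 = InvRound(s_2, k_3) = 0x2E80
s_4 = InvRound(s_3, k_2) = 0xC12E
s_5 = InvRound(s_4, k_1) = 0x2AC1
s_6 = InvRound(s_5, k_0) = 0xE42A

0xE42A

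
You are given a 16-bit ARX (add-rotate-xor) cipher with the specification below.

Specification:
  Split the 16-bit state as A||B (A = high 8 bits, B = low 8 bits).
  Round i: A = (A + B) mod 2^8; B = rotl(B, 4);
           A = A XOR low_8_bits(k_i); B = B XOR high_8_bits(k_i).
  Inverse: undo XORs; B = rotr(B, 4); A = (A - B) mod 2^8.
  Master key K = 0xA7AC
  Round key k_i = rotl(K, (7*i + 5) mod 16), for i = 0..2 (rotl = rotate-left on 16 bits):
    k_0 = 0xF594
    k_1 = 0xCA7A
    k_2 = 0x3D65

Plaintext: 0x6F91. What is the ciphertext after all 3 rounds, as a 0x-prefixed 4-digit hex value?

s_0 = plaintext = 0x6F91
s_1 = Round(s_0, k_0) = 0x94EC
s_2 = Round(s_1, k_1) = 0xFA04
s_3 = Round(s_2, k_2) = 0x9B7D

0x9B7D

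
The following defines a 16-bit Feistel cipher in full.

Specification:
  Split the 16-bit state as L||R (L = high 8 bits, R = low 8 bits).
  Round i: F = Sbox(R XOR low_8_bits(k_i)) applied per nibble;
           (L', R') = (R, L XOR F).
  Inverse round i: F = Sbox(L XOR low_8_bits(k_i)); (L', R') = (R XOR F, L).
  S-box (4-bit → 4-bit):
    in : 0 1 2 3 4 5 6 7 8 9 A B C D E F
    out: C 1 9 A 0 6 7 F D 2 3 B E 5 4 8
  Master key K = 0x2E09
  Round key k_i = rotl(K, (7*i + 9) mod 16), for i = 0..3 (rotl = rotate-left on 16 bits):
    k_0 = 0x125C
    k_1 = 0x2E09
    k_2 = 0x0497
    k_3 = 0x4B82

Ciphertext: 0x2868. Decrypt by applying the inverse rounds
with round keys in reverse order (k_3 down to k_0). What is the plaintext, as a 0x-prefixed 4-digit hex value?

0x8EB3

s_0 = ciphertext = 0x2868
s_1 = InvRound(s_0, k_3) = 0x5B28
s_2 = InvRound(s_1, k_2) = 0xC65B
s_3 = InvRound(s_2, k_1) = 0xB3C6
s_4 = InvRound(s_3, k_0) = 0x8EB3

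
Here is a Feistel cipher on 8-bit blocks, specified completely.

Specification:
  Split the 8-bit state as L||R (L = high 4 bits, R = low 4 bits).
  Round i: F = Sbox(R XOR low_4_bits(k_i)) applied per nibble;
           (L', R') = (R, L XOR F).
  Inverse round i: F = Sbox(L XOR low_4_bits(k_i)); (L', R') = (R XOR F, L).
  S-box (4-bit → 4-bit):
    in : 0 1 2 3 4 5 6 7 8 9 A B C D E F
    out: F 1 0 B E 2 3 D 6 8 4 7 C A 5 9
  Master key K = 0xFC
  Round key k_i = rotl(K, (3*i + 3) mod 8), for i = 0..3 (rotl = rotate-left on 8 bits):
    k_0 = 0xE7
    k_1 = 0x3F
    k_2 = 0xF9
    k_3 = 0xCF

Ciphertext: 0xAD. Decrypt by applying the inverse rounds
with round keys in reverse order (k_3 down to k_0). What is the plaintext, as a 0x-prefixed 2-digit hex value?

s_0 = ciphertext = 0xAD
s_1 = InvRound(s_0, k_3) = 0xFA
s_2 = InvRound(s_1, k_2) = 0x9F
s_3 = InvRound(s_2, k_1) = 0xC9
s_4 = InvRound(s_3, k_0) = 0xEC

0xEC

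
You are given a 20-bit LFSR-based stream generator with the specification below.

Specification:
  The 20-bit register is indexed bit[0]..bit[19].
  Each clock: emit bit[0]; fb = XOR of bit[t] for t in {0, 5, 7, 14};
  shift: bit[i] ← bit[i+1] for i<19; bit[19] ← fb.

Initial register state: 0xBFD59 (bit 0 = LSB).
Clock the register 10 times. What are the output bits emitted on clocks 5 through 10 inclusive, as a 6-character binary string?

reg_0 = 0xBFD59
clock 1: out=1, reg = 0x5FEAC
clock 2: out=0, reg = 0xAFF56
clock 3: out=0, reg = 0xD7FAB
clock 4: out=1, reg = 0x6BFD5
clock 5: out=1, reg = 0x35FEA
clock 6: out=0, reg = 0x9AFF5
clock 7: out=1, reg = 0xCD7FA
clock 8: out=0, reg = 0xE6BFD
clock 9: out=1, reg = 0x735FE
clock 10: out=0, reg = 0x39AFF

101010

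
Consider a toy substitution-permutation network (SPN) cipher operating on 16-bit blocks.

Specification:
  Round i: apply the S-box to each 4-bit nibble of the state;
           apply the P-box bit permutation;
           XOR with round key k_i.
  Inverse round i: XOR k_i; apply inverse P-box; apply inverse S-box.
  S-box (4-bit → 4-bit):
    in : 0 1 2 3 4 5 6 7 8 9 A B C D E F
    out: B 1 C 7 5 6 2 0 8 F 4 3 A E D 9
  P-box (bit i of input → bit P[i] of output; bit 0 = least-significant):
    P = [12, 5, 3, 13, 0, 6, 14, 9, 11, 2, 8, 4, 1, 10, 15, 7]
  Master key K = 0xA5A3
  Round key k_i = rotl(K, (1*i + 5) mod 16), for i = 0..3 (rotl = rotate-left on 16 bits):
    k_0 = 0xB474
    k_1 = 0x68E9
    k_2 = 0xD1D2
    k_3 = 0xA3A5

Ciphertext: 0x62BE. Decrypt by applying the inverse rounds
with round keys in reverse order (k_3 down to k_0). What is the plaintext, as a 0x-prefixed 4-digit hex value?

s_0 = ciphertext = 0x62BE
s_1 = InvRound(s_0, k_3) = 0x424A
s_2 = InvRound(s_1, k_2) = 0x2284
s_3 = InvRound(s_2, k_1) = 0x7B95
s_4 = InvRound(s_3, k_0) = 0xD496

0xD496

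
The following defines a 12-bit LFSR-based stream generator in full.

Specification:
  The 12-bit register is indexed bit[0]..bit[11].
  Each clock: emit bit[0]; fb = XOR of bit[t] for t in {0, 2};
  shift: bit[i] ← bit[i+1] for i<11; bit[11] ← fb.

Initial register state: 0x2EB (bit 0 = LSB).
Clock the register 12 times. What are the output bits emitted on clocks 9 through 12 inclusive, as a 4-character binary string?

0100

reg_0 = 0x2EB
clock 1: out=1, reg = 0x975
clock 2: out=1, reg = 0x4BA
clock 3: out=0, reg = 0x25D
clock 4: out=1, reg = 0x12E
clock 5: out=0, reg = 0x897
clock 6: out=1, reg = 0x44B
clock 7: out=1, reg = 0xA25
clock 8: out=1, reg = 0x512
clock 9: out=0, reg = 0x289
clock 10: out=1, reg = 0x944
clock 11: out=0, reg = 0xCA2
clock 12: out=0, reg = 0x651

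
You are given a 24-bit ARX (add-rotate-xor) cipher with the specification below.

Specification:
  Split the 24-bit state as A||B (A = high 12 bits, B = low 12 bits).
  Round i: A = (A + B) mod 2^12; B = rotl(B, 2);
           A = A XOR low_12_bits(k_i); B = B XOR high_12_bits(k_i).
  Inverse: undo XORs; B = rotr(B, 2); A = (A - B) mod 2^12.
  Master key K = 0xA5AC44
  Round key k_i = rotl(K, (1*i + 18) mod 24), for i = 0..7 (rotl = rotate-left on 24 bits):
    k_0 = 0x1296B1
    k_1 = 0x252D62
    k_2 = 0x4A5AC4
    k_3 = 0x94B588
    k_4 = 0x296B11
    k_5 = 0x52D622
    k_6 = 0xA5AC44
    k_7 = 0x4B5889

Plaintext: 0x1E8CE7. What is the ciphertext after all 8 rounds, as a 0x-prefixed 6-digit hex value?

s_0 = plaintext = 0x1E8CE7
s_1 = Round(s_0, k_0) = 0x87E2B6
s_2 = Round(s_1, k_1) = 0x65688A
s_3 = Round(s_2, k_2) = 0x42468F
s_4 = Round(s_3, k_3) = 0xF3B376
s_5 = Round(s_4, k_4) = 0x9A0F4E
s_6 = Round(s_5, k_5) = 0xECC816
s_7 = Round(s_6, k_6) = 0xAA6A00
s_8 = Round(s_7, k_7) = 0xC2FCB7

0xC2FCB7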